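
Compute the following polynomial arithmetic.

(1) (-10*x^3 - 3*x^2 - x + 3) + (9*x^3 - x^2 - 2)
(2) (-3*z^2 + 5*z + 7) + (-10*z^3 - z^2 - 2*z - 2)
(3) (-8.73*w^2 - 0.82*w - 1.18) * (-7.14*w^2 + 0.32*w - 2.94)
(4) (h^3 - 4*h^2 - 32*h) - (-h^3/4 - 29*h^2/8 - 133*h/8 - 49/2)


(1) = -x^3 - 4*x^2 - x + 1
(2) = -10*z^3 - 4*z^2 + 3*z + 5
(3) = 62.3322*w^4 + 3.0612*w^3 + 33.829*w^2 + 2.0332*w + 3.4692
(4) = 5*h^3/4 - 3*h^2/8 - 123*h/8 + 49/2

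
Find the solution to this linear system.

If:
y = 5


Then:
y = 5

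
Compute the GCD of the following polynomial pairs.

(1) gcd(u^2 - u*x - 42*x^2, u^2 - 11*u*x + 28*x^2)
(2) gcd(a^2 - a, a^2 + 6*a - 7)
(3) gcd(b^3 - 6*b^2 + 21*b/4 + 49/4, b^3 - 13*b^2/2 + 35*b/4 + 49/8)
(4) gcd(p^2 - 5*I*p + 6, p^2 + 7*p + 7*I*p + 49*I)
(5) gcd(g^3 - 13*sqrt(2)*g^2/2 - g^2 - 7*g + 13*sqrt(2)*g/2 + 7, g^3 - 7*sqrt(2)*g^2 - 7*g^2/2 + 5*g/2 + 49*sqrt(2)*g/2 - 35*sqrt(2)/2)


(1) = -u + 7*x
(2) = gcd(a*(a - 1), (a - 1)*(a + 7)) = a - 1
(3) = b^2 - 7*b + 49/4
(4) = gcd((p - 6*I)*(p + I), (p + 7)*(p + 7*I)) = 1
(5) = gcd((g - 1)*(g - 7*sqrt(2))*(g + sqrt(2)/2), (g - 5/2)*(g - 1)*(g - 7*sqrt(2))) = g^2 + g*(-7*sqrt(2) - 1) + 7*sqrt(2)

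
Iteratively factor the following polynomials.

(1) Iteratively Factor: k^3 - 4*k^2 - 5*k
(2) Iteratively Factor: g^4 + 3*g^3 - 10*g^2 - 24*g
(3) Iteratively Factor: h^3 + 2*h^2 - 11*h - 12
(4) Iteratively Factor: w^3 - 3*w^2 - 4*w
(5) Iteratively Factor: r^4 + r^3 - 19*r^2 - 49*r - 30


(1) = (k)*(k^2 - 4*k - 5) = k*(k - 5)*(k + 1)
(2) = (g + 4)*(g^3 - g^2 - 6*g) = (g - 3)*(g + 4)*(g^2 + 2*g) = g*(g - 3)*(g + 4)*(g + 2)
(3) = (h - 3)*(h^2 + 5*h + 4) = (h - 3)*(h + 4)*(h + 1)
(4) = (w - 4)*(w^2 + w) = w*(w - 4)*(w + 1)
(5) = (r + 2)*(r^3 - r^2 - 17*r - 15) = (r - 5)*(r + 2)*(r^2 + 4*r + 3) = (r - 5)*(r + 1)*(r + 2)*(r + 3)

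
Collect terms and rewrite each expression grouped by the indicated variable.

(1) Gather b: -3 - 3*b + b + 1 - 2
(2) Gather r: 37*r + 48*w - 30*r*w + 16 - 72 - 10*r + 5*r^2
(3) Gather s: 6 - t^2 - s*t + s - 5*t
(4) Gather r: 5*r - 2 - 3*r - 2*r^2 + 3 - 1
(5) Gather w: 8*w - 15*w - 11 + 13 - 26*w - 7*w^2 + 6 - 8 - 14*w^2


(1) = -2*b - 4
(2) = 5*r^2 + r*(27 - 30*w) + 48*w - 56
(3) = s*(1 - t) - t^2 - 5*t + 6
(4) = -2*r^2 + 2*r
(5) = -21*w^2 - 33*w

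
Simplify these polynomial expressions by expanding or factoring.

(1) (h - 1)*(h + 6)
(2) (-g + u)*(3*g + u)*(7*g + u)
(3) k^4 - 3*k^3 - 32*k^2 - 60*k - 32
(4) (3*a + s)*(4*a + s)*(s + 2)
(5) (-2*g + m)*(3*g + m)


(1) = h^2 + 5*h - 6
(2) = -21*g^3 + 11*g^2*u + 9*g*u^2 + u^3
(3) = (k - 8)*(k + 1)*(k + 2)^2
(4) = 12*a^2*s + 24*a^2 + 7*a*s^2 + 14*a*s + s^3 + 2*s^2
(5) = -6*g^2 + g*m + m^2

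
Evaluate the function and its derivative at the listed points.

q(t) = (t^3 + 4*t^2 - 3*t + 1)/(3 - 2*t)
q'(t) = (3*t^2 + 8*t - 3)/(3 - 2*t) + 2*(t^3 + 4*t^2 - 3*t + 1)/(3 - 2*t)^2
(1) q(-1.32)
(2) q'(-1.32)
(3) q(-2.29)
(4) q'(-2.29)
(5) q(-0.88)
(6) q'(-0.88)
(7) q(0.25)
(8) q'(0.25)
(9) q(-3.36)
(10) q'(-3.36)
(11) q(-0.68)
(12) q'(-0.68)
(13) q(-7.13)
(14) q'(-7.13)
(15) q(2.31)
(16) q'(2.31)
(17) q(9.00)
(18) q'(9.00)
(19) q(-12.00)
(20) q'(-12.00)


(1) = 1.71
(2) = -0.87
(3) = 2.22
(4) = -0.15
(5) = 1.27
(6) = -1.09
(7) = 0.21
(8) = -0.16
(9) = 1.88
(10) = 0.80
(11) = 1.05
(12) = -1.14
(13) = -7.92
(14) = 4.44
(15) = -17.12
(16) = 1.70
(17) = -68.47
(18) = -11.67
(19) = -41.30
(20) = 9.27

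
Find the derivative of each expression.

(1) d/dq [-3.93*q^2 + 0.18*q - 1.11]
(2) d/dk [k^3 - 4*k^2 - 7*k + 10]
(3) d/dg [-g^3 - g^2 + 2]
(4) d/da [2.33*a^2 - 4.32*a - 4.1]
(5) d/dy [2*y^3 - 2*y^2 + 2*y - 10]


(1) = 0.18 - 7.86*q
(2) = 3*k^2 - 8*k - 7
(3) = g*(-3*g - 2)
(4) = 4.66*a - 4.32
(5) = 6*y^2 - 4*y + 2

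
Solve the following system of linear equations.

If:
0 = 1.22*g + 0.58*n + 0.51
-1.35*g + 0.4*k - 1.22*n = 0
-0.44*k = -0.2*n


Then:
g = -1.09
k = 0.65
n = 1.42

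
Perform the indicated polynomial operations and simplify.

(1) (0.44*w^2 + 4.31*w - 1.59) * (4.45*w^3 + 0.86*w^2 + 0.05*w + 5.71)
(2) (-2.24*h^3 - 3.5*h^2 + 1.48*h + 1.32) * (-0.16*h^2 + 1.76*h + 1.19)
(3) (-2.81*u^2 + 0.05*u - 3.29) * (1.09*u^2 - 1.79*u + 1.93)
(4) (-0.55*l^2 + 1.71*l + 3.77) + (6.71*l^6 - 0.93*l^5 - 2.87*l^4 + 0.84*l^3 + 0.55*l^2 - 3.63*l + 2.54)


(1) = 1.958*w^5 + 19.5579*w^4 - 3.3469*w^3 + 1.3605*w^2 + 24.5306*w - 9.0789
(2) = 0.3584*h^5 - 3.3824*h^4 - 9.0624*h^3 - 1.7714*h^2 + 4.0844*h + 1.5708
(3) = -3.0629*u^4 + 5.0844*u^3 - 9.0989*u^2 + 5.9856*u - 6.3497
(4) = 6.71*l^6 - 0.93*l^5 - 2.87*l^4 + 0.84*l^3 - 1.92*l + 6.31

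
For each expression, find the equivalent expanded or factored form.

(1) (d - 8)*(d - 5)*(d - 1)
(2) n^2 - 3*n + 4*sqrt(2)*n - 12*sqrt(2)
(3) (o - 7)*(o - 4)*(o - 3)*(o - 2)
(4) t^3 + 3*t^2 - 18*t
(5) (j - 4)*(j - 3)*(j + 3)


(1) = d^3 - 14*d^2 + 53*d - 40
(2) = (n - 3)*(n + 4*sqrt(2))
(3) = o^4 - 16*o^3 + 89*o^2 - 206*o + 168
(4) = t*(t - 3)*(t + 6)
(5) = j^3 - 4*j^2 - 9*j + 36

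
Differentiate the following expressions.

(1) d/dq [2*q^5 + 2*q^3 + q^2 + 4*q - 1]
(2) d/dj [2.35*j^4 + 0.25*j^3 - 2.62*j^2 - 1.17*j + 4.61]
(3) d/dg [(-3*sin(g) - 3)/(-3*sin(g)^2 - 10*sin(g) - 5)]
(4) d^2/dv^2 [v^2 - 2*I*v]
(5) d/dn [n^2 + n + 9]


(1) = 10*q^4 + 6*q^2 + 2*q + 4
(2) = 9.4*j^3 + 0.75*j^2 - 5.24*j - 1.17
(3) = 3*(-6*sin(g) + 3*cos(g)^2 - 8)*cos(g)/(3*sin(g)^2 + 10*sin(g) + 5)^2
(4) = 2
(5) = 2*n + 1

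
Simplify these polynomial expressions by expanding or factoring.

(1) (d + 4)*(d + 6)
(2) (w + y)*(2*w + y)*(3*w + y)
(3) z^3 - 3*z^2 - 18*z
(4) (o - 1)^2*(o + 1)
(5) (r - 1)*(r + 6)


(1) = d^2 + 10*d + 24
(2) = 6*w^3 + 11*w^2*y + 6*w*y^2 + y^3
(3) = z*(z - 6)*(z + 3)
(4) = o^3 - o^2 - o + 1
(5) = r^2 + 5*r - 6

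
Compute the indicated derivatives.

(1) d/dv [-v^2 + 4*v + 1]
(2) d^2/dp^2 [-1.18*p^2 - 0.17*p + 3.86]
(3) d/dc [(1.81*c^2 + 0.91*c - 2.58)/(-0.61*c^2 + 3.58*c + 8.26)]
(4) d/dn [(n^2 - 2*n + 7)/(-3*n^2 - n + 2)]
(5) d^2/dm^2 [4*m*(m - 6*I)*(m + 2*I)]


(1) = 4 - 2*v
(2) = -2.36000000000000
(3) = (7.0349*c^2 + 26.7536*c + 16.753)/(0.3721*c^4 - 4.3676*c^3 + 2.7392*c^2 + 59.1416*c + 68.2276)
(4) = (-7*n^2 + 46*n + 3)/(9*n^4 + 6*n^3 - 11*n^2 - 4*n + 4)
(5) = 24*m - 32*I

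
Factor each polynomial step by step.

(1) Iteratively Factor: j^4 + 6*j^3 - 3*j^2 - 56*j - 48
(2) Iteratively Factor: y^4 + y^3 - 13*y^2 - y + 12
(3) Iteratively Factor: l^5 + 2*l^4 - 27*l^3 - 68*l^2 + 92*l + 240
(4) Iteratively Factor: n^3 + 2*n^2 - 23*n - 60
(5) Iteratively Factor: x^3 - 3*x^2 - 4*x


(1) = (j - 3)*(j^3 + 9*j^2 + 24*j + 16) = (j - 3)*(j + 4)*(j^2 + 5*j + 4) = (j - 3)*(j + 1)*(j + 4)*(j + 4)
(2) = (y + 1)*(y^3 - 13*y + 12) = (y + 1)*(y + 4)*(y^2 - 4*y + 3) = (y - 1)*(y + 1)*(y + 4)*(y - 3)
(3) = (l - 5)*(l^4 + 7*l^3 + 8*l^2 - 28*l - 48) = (l - 5)*(l + 4)*(l^3 + 3*l^2 - 4*l - 12) = (l - 5)*(l - 2)*(l + 4)*(l^2 + 5*l + 6) = (l - 5)*(l - 2)*(l + 2)*(l + 4)*(l + 3)
(4) = (n - 5)*(n^2 + 7*n + 12) = (n - 5)*(n + 3)*(n + 4)
(5) = (x + 1)*(x^2 - 4*x) = x*(x + 1)*(x - 4)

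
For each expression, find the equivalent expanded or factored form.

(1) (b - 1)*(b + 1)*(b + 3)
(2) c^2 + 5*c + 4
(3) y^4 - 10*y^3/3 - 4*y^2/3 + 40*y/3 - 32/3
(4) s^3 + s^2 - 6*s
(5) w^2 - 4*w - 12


(1) = b^3 + 3*b^2 - b - 3
(2) = (c + 1)*(c + 4)
(3) = (y - 2)^2*(y - 4/3)*(y + 2)
(4) = s*(s - 2)*(s + 3)
(5) = (w - 6)*(w + 2)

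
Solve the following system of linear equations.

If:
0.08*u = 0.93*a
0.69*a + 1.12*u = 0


Then:
a = 0.00
u = 0.00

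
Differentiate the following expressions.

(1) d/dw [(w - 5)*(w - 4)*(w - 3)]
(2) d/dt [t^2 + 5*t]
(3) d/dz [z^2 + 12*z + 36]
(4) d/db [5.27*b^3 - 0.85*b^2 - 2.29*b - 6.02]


(1) = 3*w^2 - 24*w + 47
(2) = 2*t + 5
(3) = 2*z + 12
(4) = 15.81*b^2 - 1.7*b - 2.29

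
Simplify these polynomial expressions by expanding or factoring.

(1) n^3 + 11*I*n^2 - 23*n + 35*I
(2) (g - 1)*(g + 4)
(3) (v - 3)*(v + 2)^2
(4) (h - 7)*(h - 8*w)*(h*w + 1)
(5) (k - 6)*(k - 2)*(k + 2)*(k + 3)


(1) = (n - I)*(n + 5*I)*(n + 7*I)
(2) = g^2 + 3*g - 4
(3) = v^3 + v^2 - 8*v - 12
(4) = h^3*w - 8*h^2*w^2 - 7*h^2*w + h^2 + 56*h*w^2 - 8*h*w - 7*h + 56*w
(5) = k^4 - 3*k^3 - 22*k^2 + 12*k + 72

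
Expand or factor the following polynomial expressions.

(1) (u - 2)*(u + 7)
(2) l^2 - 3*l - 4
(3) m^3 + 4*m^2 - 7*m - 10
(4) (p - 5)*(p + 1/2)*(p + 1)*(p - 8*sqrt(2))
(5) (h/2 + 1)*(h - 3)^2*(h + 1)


(1) = u^2 + 5*u - 14
(2) = (l - 4)*(l + 1)
(3) = (m - 2)*(m + 1)*(m + 5)
(4) = p^4 - 8*sqrt(2)*p^3 - 7*p^3/2 - 7*p^2 + 28*sqrt(2)*p^2 - 5*p/2 + 56*sqrt(2)*p + 20*sqrt(2)
(5) = h^4/2 - 3*h^3/2 - 7*h^2/2 + 15*h/2 + 9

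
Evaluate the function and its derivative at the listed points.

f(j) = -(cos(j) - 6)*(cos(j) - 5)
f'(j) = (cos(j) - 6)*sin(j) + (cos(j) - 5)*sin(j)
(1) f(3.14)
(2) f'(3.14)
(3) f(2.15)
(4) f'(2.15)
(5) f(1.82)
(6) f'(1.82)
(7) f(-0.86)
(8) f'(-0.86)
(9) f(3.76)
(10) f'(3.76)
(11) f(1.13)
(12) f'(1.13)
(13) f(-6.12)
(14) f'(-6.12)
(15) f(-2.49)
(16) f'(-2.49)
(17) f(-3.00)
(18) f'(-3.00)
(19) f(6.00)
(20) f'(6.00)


(1) = -42.00
(2) = -0.02
(3) = -36.32
(4) = -10.12
(5) = -32.77
(6) = -11.14
(7) = -23.25
(8) = 7.35
(9) = -39.63
(10) = 7.32
(11) = -25.49
(12) = -9.18
(13) = -20.12
(14) = -1.47
(15) = -39.38
(16) = 7.64
(17) = -41.87
(18) = 1.83
(19) = -20.36
(20) = 2.54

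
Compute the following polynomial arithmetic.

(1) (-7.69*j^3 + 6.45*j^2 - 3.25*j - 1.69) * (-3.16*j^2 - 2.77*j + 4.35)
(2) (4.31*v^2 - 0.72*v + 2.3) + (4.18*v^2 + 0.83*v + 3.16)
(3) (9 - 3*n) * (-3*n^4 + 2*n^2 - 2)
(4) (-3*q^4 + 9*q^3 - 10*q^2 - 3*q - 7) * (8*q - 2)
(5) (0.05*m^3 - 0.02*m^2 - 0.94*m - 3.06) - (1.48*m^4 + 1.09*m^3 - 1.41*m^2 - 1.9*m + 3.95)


(1) = 24.3004*j^5 + 0.9193*j^4 - 41.048*j^3 + 42.4004*j^2 - 9.4562*j - 7.3515
(2) = 8.49*v^2 + 0.11*v + 5.46
(3) = 9*n^5 - 27*n^4 - 6*n^3 + 18*n^2 + 6*n - 18
(4) = -24*q^5 + 78*q^4 - 98*q^3 - 4*q^2 - 50*q + 14
(5) = -1.48*m^4 - 1.04*m^3 + 1.39*m^2 + 0.96*m - 7.01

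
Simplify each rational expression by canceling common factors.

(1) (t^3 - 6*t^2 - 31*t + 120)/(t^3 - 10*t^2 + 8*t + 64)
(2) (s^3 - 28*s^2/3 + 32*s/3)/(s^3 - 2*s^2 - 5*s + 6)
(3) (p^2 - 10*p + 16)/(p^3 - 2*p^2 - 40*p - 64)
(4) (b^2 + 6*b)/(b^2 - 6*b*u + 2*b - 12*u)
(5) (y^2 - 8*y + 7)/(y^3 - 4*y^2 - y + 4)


(1) = (t^2 + 2*t - 15)/(t^2 - 2*t - 8)
(2) = (3*s^3 - 28*s^2 + 32*s)/(3*s^3 - 6*s^2 - 15*s + 18)
(3) = (p - 2)/(p^2 + 6*p + 8)
(4) = (-b^2 - 6*b)/(-b^2 + 6*b*u - 2*b + 12*u)
(5) = (y - 7)/(y^2 - 3*y - 4)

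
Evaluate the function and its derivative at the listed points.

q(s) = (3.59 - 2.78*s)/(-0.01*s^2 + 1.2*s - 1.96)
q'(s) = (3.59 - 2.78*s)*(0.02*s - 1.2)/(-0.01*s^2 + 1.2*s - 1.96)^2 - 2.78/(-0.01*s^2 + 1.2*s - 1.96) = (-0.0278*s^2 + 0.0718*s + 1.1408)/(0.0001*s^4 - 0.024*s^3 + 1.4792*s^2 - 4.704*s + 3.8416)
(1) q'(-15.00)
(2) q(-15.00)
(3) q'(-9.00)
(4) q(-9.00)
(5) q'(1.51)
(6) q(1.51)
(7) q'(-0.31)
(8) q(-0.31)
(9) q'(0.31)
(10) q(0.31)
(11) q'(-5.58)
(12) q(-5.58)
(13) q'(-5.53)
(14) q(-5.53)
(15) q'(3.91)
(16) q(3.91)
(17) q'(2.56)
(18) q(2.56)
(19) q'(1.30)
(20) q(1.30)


(1) = -0.01
(2) = -2.04
(3) = -0.01
(4) = -2.11
(5) = 40.65
(6) = 3.56
(7) = 0.21
(8) = -1.91
(9) = 0.46
(10) = -1.72
(11) = -0.00
(12) = -2.13
(13) = -0.00
(14) = -2.13
(15) = 0.15
(16) = -2.82
(17) = 1.04
(18) = -3.37
(19) = 6.83
(20) = 0.06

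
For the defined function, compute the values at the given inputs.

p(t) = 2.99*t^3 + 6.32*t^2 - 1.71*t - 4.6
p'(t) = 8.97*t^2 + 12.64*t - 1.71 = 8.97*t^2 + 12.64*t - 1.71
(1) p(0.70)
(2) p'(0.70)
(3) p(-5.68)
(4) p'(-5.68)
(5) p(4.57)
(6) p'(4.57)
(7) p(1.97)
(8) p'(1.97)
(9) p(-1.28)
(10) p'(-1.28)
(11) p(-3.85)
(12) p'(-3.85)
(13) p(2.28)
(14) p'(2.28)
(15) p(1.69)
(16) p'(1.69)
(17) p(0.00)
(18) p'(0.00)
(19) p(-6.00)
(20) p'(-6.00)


(1) = -1.67
(2) = 11.53
(3) = -338.91
(4) = 215.89
(5) = 404.96
(6) = 243.39
(7) = 39.42
(8) = 58.00
(9) = 1.67
(10) = -3.19
(11) = -74.97
(12) = 82.58
(13) = 59.79
(14) = 73.74
(15) = 24.99
(16) = 45.27
(17) = -4.60
(18) = -1.71
(19) = -412.66
(20) = 245.37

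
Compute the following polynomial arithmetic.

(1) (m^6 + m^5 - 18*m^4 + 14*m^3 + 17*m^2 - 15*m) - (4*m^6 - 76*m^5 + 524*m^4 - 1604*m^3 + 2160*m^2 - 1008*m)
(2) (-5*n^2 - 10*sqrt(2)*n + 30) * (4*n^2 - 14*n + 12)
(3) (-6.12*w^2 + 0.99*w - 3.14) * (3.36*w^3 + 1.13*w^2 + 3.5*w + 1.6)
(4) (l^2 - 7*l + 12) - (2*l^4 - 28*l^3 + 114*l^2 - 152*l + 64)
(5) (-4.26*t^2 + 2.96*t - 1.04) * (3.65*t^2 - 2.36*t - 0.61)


(1) = -3*m^6 + 77*m^5 - 542*m^4 + 1618*m^3 - 2143*m^2 + 993*m
(2) = -20*n^4 - 40*sqrt(2)*n^3 + 70*n^3 + 60*n^2 + 140*sqrt(2)*n^2 - 420*n - 120*sqrt(2)*n + 360
(3) = -20.5632*w^5 - 3.5892*w^4 - 30.8517*w^3 - 9.8752*w^2 - 9.406*w - 5.024
(4) = -2*l^4 + 28*l^3 - 113*l^2 + 145*l - 52
(5) = -15.549*t^4 + 20.8576*t^3 - 8.183*t^2 + 0.6488*t + 0.6344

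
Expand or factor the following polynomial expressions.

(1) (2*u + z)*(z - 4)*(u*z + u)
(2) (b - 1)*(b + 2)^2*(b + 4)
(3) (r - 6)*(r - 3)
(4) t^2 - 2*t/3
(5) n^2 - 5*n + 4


(1) = 2*u^2*z^2 - 6*u^2*z - 8*u^2 + u*z^3 - 3*u*z^2 - 4*u*z
(2) = b^4 + 7*b^3 + 12*b^2 - 4*b - 16
(3) = r^2 - 9*r + 18
(4) = t*(t - 2/3)
(5) = (n - 4)*(n - 1)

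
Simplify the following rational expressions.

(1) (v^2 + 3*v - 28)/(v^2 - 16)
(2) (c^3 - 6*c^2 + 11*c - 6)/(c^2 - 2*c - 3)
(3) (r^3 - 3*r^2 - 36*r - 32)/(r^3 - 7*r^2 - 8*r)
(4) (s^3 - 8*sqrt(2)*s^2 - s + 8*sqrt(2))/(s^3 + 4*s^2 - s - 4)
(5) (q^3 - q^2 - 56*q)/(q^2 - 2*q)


(1) = (v + 7)/(v + 4)
(2) = (c^2 - 3*c + 2)/(c + 1)
(3) = (r + 4)/r
(4) = (s - 8*sqrt(2))/(s + 4)
(5) = (q^2 - q - 56)/(q - 2)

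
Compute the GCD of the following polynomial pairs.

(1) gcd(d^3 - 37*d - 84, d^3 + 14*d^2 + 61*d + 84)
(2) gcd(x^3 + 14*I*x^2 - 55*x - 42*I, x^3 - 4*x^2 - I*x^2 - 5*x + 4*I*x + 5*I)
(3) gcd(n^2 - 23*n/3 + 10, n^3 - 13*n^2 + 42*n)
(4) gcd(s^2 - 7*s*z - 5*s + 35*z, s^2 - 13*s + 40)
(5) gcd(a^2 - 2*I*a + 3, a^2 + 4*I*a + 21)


(1) = d^2 + 7*d + 12
(2) = gcd((x + I)*(x + 6*I)*(x + 7*I), (x - 5)*(x + 1)*(x - I)) = 1
(3) = n - 6
(4) = gcd((s - 5)*(s - 7*z), (s - 8)*(s - 5)) = s - 5
(5) = gcd((a - 3*I)*(a + I), (a - 3*I)*(a + 7*I)) = a - 3*I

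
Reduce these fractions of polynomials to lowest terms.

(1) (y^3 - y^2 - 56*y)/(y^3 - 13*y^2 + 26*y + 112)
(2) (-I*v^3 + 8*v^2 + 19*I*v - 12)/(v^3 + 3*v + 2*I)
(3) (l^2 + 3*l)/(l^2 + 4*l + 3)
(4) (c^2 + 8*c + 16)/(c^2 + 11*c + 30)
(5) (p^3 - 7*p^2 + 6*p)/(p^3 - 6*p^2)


(1) = (y^2 + 7*y)/(y^2 - 5*y - 14)
(2) = (-I*v^2 + 7*v + 12*I)/(v^2 - I*v + 2)
(3) = l/(l + 1)
(4) = (c^2 + 8*c + 16)/(c^2 + 11*c + 30)
(5) = (p - 1)/p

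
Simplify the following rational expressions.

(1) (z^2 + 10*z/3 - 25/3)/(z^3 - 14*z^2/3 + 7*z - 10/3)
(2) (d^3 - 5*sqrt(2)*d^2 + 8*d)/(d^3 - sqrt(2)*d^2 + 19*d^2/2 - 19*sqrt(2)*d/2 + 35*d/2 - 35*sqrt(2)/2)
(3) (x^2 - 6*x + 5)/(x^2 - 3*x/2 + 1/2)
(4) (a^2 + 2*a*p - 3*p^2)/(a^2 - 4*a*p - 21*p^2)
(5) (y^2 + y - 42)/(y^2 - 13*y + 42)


(1) = (z + 5)/(z^2 - 3*z + 2)
(2) = (2*d^2 - 8*sqrt(2)*d)/(2*d^2 + 19*d + 35)
(3) = (2*x - 10)/(2*x - 1)
(4) = (-a + p)/(-a + 7*p)
(5) = (y + 7)/(y - 7)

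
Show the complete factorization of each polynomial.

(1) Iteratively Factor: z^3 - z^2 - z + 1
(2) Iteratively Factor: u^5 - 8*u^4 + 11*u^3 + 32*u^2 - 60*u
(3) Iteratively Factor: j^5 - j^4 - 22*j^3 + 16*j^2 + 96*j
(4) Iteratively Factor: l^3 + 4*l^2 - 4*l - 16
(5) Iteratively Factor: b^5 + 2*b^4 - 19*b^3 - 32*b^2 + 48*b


(1) = (z - 1)*(z^2 - 1) = (z - 1)*(z + 1)*(z - 1)
(2) = (u - 2)*(u^4 - 6*u^3 - u^2 + 30*u) = (u - 3)*(u - 2)*(u^3 - 3*u^2 - 10*u) = u*(u - 3)*(u - 2)*(u^2 - 3*u - 10) = u*(u - 5)*(u - 3)*(u - 2)*(u + 2)
(3) = (j - 4)*(j^4 + 3*j^3 - 10*j^2 - 24*j) = (j - 4)*(j - 3)*(j^3 + 6*j^2 + 8*j) = j*(j - 4)*(j - 3)*(j^2 + 6*j + 8) = j*(j - 4)*(j - 3)*(j + 4)*(j + 2)
(4) = (l - 2)*(l^2 + 6*l + 8) = (l - 2)*(l + 2)*(l + 4)
(5) = (b - 4)*(b^4 + 6*b^3 + 5*b^2 - 12*b) = (b - 4)*(b + 3)*(b^3 + 3*b^2 - 4*b) = (b - 4)*(b - 1)*(b + 3)*(b^2 + 4*b) = b*(b - 4)*(b - 1)*(b + 3)*(b + 4)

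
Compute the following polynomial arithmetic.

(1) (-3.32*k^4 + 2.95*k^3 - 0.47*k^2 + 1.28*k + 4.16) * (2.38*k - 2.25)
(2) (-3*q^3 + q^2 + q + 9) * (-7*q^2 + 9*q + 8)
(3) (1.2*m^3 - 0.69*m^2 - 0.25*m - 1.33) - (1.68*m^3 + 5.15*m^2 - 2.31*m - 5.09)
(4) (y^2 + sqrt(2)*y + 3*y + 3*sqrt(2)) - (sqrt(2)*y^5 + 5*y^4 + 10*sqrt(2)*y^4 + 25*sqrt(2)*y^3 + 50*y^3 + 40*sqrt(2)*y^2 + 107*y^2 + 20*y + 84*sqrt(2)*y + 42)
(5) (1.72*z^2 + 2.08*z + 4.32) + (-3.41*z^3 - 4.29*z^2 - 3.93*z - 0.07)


(1) = -7.9016*k^5 + 14.491*k^4 - 7.7561*k^3 + 4.1039*k^2 + 7.0208*k - 9.36
(2) = 21*q^5 - 34*q^4 - 22*q^3 - 46*q^2 + 89*q + 72
(3) = -0.48*m^3 - 5.84*m^2 + 2.06*m + 3.76
(4) = -sqrt(2)*y^5 - 10*sqrt(2)*y^4 - 5*y^4 - 50*y^3 - 25*sqrt(2)*y^3 - 106*y^2 - 40*sqrt(2)*y^2 - 83*sqrt(2)*y - 17*y - 42 + 3*sqrt(2)
(5) = -3.41*z^3 - 2.57*z^2 - 1.85*z + 4.25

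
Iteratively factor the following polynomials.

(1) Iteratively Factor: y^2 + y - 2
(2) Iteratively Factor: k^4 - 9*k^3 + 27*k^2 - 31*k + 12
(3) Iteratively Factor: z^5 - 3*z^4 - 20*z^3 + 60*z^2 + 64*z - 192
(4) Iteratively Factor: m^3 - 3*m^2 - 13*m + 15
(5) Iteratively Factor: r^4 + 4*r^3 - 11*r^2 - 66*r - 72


(1) = (y - 1)*(y + 2)
(2) = (k - 1)*(k^3 - 8*k^2 + 19*k - 12) = (k - 1)^2*(k^2 - 7*k + 12) = (k - 3)*(k - 1)^2*(k - 4)
(3) = (z - 2)*(z^4 - z^3 - 22*z^2 + 16*z + 96) = (z - 2)*(z + 4)*(z^3 - 5*z^2 - 2*z + 24) = (z - 4)*(z - 2)*(z + 4)*(z^2 - z - 6) = (z - 4)*(z - 2)*(z + 2)*(z + 4)*(z - 3)
(4) = (m + 3)*(m^2 - 6*m + 5) = (m - 5)*(m + 3)*(m - 1)
(5) = (r - 4)*(r^3 + 8*r^2 + 21*r + 18) = (r - 4)*(r + 3)*(r^2 + 5*r + 6) = (r - 4)*(r + 3)^2*(r + 2)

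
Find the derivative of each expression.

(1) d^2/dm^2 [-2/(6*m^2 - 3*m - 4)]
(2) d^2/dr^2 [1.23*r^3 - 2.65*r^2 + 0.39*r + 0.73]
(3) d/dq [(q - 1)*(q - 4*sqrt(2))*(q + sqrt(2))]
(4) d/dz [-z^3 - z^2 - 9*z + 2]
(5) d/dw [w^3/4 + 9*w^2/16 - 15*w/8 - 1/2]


(1) = 12*(-12*m^2 + 6*m + 3*(4*m - 1)^2 + 8)/(-6*m^2 + 3*m + 4)^3
(2) = 7.38*r - 5.3
(3) = 3*q^2 - 6*sqrt(2)*q - 2*q - 8 + 3*sqrt(2)
(4) = -3*z^2 - 2*z - 9
(5) = 3*w^2/4 + 9*w/8 - 15/8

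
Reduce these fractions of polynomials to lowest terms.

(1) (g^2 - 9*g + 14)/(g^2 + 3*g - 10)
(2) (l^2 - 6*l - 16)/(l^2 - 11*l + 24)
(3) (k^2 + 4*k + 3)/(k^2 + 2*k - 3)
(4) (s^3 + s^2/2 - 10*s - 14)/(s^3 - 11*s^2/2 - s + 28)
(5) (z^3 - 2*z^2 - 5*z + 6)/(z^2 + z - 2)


(1) = (g - 7)/(g + 5)
(2) = (l + 2)/(l - 3)
(3) = (k + 1)/(k - 1)
(4) = (s + 2)/(s - 4)
(5) = z - 3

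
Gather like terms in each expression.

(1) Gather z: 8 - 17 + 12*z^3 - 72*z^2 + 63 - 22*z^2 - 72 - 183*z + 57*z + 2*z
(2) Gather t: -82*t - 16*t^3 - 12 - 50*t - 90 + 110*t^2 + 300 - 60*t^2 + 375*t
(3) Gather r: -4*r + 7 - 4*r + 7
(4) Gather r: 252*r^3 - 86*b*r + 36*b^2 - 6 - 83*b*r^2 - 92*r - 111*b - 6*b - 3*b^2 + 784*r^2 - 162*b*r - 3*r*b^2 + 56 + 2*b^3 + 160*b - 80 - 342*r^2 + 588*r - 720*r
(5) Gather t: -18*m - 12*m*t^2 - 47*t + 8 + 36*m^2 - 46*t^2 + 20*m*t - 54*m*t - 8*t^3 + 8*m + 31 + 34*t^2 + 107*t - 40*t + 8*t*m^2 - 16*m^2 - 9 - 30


(1) = 12*z^3 - 94*z^2 - 124*z - 18
(2) = -16*t^3 + 50*t^2 + 243*t + 198
(3) = 14 - 8*r
(4) = 2*b^3 + 33*b^2 + 43*b + 252*r^3 + r^2*(442 - 83*b) + r*(-3*b^2 - 248*b - 224) - 30
(5) = 20*m^2 - 10*m - 8*t^3 + t^2*(-12*m - 12) + t*(8*m^2 - 34*m + 20)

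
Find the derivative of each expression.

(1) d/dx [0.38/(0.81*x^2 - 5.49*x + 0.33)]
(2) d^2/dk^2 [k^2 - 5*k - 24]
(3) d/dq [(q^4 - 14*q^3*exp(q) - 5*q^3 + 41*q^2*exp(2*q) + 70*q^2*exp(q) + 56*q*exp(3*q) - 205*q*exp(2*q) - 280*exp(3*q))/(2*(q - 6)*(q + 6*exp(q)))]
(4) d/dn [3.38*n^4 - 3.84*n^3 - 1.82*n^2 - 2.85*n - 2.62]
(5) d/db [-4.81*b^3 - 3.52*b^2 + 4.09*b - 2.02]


(1) = (2.0862 - 0.6156*x)/(0.81*x^2 - 5.49*x + 0.33)^2
(2) = 2
(3) = (-20*q^5*exp(q) + 2*q^5 + 82*q^4*exp(2*q) + 224*q^4*exp(q) - 23*q^4 + 414*q^3*exp(3*q) - 1070*q^3*exp(2*q) - 636*q^3*exp(q) + 60*q^3 + 672*q^2*exp(4*q) - 4364*q^2*exp(3*q) + 4351*q^2*exp(2*q) + 120*q^2*exp(q) - 7392*q*exp(4*q) + 10028*q*exp(3*q) - 5040*q*exp(2*q) + 19824*exp(4*q) + 5700*exp(3*q))/(2*(q^4 + 12*q^3*exp(q) - 12*q^3 + 36*q^2*exp(2*q) - 144*q^2*exp(q) + 36*q^2 - 432*q*exp(2*q) + 432*q*exp(q) + 1296*exp(2*q)))
(4) = 13.52*n^3 - 11.52*n^2 - 3.64*n - 2.85
(5) = -14.43*b^2 - 7.04*b + 4.09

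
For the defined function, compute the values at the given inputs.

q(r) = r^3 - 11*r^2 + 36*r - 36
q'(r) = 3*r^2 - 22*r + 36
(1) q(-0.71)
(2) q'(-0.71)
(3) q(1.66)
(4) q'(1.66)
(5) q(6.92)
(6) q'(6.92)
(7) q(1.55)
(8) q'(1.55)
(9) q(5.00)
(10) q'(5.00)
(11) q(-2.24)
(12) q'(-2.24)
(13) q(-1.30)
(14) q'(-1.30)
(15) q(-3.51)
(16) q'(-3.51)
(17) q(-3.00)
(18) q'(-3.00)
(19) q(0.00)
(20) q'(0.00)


(1) = -67.46
(2) = 53.13
(3) = -1.98
(4) = 7.75
(5) = 17.74
(6) = 27.42
(7) = -2.90
(8) = 9.11
(9) = -6.00
(10) = 1.00
(11) = -183.07
(12) = 100.33
(13) = -103.59
(14) = 69.67
(15) = -341.12
(16) = 150.18
(17) = -270.00
(18) = 129.00
(19) = -36.00
(20) = 36.00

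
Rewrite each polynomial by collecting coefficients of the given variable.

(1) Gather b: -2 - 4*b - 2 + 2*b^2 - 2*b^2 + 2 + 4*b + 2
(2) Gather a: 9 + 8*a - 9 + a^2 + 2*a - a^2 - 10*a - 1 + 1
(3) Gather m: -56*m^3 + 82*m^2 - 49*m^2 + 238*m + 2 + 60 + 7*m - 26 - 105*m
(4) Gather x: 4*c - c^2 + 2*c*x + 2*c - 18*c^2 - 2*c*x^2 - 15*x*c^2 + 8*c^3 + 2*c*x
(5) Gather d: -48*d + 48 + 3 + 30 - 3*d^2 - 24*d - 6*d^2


(1) = 0
(2) = 0
(3) = -56*m^3 + 33*m^2 + 140*m + 36
(4) = 8*c^3 - 19*c^2 - 2*c*x^2 + 6*c + x*(-15*c^2 + 4*c)
(5) = -9*d^2 - 72*d + 81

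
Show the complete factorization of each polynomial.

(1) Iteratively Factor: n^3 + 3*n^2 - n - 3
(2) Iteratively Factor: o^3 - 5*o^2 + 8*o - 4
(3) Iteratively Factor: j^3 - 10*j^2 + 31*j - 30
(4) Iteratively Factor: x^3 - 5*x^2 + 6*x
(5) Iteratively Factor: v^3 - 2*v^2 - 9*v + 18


(1) = (n + 1)*(n^2 + 2*n - 3) = (n - 1)*(n + 1)*(n + 3)
(2) = (o - 2)*(o^2 - 3*o + 2) = (o - 2)*(o - 1)*(o - 2)
(3) = (j - 2)*(j^2 - 8*j + 15) = (j - 3)*(j - 2)*(j - 5)
(4) = (x - 3)*(x^2 - 2*x) = x*(x - 3)*(x - 2)
(5) = (v - 3)*(v^2 + v - 6) = (v - 3)*(v - 2)*(v + 3)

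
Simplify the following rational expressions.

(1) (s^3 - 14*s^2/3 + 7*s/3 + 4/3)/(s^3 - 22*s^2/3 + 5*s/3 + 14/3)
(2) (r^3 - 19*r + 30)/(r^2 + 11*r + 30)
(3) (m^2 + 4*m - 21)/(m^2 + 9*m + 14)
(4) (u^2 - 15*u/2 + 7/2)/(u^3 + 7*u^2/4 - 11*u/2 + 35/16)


(1) = (3*s^2 - 11*s - 4)/(3*s^2 - 19*s - 14)
(2) = (r^2 - 5*r + 6)/(r + 6)
(3) = (m - 3)/(m + 2)
(4) = (8*u - 56)/(8*u^2 + 18*u - 35)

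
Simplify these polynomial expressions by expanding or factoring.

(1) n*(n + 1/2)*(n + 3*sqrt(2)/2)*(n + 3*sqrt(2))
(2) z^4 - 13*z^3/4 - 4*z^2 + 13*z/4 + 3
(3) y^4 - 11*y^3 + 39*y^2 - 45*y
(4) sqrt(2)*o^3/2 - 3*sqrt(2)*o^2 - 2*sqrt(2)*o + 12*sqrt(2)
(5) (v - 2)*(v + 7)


(1) = n^4 + n^3/2 + 9*sqrt(2)*n^3/2 + 9*sqrt(2)*n^2/4 + 9*n^2 + 9*n/2
(2) = (z - 4)*(z - 1)*(z + 3/4)*(z + 1)
(3) = y*(y - 5)*(y - 3)^2
(4) = (o - 6)*(o - 2)*(sqrt(2)*o/2 + sqrt(2))
(5) = v^2 + 5*v - 14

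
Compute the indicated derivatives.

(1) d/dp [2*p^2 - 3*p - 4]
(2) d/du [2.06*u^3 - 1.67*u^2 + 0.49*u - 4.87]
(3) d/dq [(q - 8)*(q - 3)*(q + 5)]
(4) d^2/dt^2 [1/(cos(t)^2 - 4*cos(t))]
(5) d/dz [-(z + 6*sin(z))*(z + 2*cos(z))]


(1) = 4*p - 3
(2) = 6.18*u^2 - 3.34*u + 0.49
(3) = 3*q^2 - 12*q - 31
(4) = (-(1 - cos(2*t))^2 - 15*cos(t) - 9*cos(2*t) + 3*cos(3*t) + 27)/((cos(t) - 4)^3*cos(t)^3)
(5) = (z + 6*sin(z))*(2*sin(z) - 1) - (z + 2*cos(z))*(6*cos(z) + 1)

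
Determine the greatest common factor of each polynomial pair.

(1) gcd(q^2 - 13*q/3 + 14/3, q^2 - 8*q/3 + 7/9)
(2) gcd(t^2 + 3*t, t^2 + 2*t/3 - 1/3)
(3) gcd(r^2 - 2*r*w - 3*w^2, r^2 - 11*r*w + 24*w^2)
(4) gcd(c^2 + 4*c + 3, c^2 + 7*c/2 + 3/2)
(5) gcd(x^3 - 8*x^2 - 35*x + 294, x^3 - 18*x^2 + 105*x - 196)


(1) = q - 7/3
(2) = 1
(3) = gcd((r - 3*w)*(r + w), (r - 8*w)*(r - 3*w)) = r - 3*w
(4) = gcd((c + 1)*(c + 3), (c + 1/2)*(c + 3)) = c + 3
(5) = x^2 - 14*x + 49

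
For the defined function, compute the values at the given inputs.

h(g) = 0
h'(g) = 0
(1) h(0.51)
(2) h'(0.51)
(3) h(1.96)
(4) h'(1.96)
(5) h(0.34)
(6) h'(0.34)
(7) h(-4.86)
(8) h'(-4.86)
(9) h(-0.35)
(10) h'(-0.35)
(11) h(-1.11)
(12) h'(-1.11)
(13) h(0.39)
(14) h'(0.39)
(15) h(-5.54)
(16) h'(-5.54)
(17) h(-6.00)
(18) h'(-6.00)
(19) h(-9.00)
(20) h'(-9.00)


(1) = 0.00
(2) = 0.00
(3) = 0.00
(4) = 0.00
(5) = 0.00
(6) = 0.00
(7) = 0.00
(8) = 0.00
(9) = 0.00
(10) = 0.00
(11) = 0.00
(12) = 0.00
(13) = 0.00
(14) = 0.00
(15) = 0.00
(16) = 0.00
(17) = 0.00
(18) = 0.00
(19) = 0.00
(20) = 0.00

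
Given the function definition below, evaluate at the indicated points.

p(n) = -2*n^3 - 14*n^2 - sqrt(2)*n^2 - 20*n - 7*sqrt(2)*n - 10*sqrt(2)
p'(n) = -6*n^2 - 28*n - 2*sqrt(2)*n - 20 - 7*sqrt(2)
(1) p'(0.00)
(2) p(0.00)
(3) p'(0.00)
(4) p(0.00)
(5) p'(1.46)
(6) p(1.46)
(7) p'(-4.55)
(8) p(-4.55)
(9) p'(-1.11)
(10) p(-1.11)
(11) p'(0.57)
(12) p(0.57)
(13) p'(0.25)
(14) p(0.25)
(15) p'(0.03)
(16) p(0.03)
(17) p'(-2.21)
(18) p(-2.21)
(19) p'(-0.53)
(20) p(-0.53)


(1) = -29.90
(2) = -14.14
(3) = -29.90
(4) = -14.14
(5) = -87.70
(6) = -96.88
(7) = -13.85
(8) = -8.82
(9) = -3.07
(10) = 2.79
(11) = -49.42
(12) = -36.56
(13) = -37.98
(14) = -22.61
(15) = -30.83
(16) = -15.05
(17) = 8.93
(18) = -1.76
(19) = -15.25
(20) = -2.33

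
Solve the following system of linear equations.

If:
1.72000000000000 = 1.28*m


Then:
m = 1.34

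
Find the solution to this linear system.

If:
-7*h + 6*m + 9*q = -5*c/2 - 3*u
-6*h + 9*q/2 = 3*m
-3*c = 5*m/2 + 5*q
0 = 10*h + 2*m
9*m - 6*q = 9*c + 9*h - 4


Then:
c = 20/73
h = 8/219
m = -40/219
q = -16/219
u = 290/657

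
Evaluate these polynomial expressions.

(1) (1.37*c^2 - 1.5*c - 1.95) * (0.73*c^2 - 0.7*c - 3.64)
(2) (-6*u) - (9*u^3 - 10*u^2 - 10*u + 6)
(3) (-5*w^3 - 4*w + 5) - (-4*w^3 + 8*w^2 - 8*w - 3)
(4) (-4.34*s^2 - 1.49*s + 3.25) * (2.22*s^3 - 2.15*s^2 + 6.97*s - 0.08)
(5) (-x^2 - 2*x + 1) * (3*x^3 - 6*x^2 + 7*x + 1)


(1) = 1.0001*c^4 - 2.054*c^3 - 5.3603*c^2 + 6.825*c + 7.098
(2) = -9*u^3 + 10*u^2 + 4*u - 6
(3) = -w^3 - 8*w^2 + 4*w + 8
(4) = -9.6348*s^5 + 6.0232*s^4 - 19.8313*s^3 - 17.0256*s^2 + 22.7717*s - 0.26
(5) = -3*x^5 + 8*x^3 - 21*x^2 + 5*x + 1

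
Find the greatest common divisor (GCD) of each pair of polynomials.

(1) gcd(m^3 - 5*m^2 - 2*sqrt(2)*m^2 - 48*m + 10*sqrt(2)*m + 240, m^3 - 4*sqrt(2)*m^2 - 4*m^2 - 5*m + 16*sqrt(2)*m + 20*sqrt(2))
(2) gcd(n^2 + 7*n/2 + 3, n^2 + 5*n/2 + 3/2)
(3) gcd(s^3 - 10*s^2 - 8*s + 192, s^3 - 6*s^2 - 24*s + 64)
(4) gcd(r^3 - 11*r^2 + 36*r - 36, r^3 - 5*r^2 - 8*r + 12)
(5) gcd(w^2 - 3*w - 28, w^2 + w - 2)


(1) = m - 5
(2) = n + 3/2
(3) = gcd((s - 8)*(s - 6)*(s + 4), (s - 8)*(s - 2)*(s + 4)) = s^2 - 4*s - 32
(4) = gcd((r - 6)*(r - 3)*(r - 2), (r - 6)*(r - 1)*(r + 2)) = r - 6
(5) = gcd((w - 7)*(w + 4), (w - 1)*(w + 2)) = 1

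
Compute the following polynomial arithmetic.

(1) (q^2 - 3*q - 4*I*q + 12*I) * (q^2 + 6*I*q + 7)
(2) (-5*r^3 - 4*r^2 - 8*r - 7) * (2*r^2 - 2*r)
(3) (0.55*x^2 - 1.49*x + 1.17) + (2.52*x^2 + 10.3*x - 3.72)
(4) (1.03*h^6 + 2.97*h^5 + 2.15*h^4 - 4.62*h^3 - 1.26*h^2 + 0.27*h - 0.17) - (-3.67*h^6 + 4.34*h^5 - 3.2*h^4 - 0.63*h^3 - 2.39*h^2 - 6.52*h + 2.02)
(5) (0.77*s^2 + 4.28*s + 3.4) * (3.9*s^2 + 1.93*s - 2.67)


(1) = q^4 - 3*q^3 + 2*I*q^3 + 31*q^2 - 6*I*q^2 - 93*q - 28*I*q + 84*I
(2) = -10*r^5 + 2*r^4 - 8*r^3 + 2*r^2 + 14*r
(3) = 3.07*x^2 + 8.81*x - 2.55
(4) = 4.7*h^6 - 1.37*h^5 + 5.35*h^4 - 3.99*h^3 + 1.13*h^2 + 6.79*h - 2.19
(5) = 3.003*s^4 + 18.1781*s^3 + 19.4645*s^2 - 4.8656*s - 9.078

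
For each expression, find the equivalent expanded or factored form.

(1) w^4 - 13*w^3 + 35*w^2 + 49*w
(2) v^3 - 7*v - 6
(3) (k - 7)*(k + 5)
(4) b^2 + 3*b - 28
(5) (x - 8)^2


(1) = w*(w - 7)^2*(w + 1)
(2) = (v - 3)*(v + 1)*(v + 2)
(3) = k^2 - 2*k - 35
(4) = (b - 4)*(b + 7)
(5) = x^2 - 16*x + 64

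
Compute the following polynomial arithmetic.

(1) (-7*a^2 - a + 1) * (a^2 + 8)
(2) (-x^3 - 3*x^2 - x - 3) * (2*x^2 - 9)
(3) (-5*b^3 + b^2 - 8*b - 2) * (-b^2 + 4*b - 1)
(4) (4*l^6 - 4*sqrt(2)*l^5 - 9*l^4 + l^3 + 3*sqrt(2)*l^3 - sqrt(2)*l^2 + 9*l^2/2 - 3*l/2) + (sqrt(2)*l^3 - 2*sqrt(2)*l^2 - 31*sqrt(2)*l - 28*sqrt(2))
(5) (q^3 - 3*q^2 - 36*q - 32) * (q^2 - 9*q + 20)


(1) = -7*a^4 - a^3 - 55*a^2 - 8*a + 8
(2) = -2*x^5 - 6*x^4 + 7*x^3 + 21*x^2 + 9*x + 27
(3) = 5*b^5 - 21*b^4 + 17*b^3 - 31*b^2 + 2
(4) = 4*l^6 - 4*sqrt(2)*l^5 - 9*l^4 + l^3 + 4*sqrt(2)*l^3 - 3*sqrt(2)*l^2 + 9*l^2/2 - 31*sqrt(2)*l - 3*l/2 - 28*sqrt(2)
(5) = q^5 - 12*q^4 + 11*q^3 + 232*q^2 - 432*q - 640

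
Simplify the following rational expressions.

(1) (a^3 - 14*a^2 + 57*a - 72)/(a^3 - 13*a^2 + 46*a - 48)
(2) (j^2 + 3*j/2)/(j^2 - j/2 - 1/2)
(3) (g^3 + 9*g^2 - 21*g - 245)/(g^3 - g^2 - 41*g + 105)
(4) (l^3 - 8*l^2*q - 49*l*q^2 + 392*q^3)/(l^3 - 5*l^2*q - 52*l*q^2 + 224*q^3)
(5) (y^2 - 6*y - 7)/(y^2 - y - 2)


(1) = (a - 3)/(a - 2)
(2) = (2*j^2 + 3*j)/(2*j^2 - j - 1)
(3) = (g + 7)/(g - 3)
(4) = (-l + 7*q)/(-l + 4*q)
(5) = (y - 7)/(y - 2)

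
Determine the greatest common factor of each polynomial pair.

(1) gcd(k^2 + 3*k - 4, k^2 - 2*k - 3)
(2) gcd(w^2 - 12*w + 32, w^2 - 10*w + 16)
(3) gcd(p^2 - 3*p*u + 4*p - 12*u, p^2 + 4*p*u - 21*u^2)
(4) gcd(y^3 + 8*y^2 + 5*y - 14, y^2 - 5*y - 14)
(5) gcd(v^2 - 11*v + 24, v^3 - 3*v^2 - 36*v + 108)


(1) = gcd((k - 1)*(k + 4), (k - 3)*(k + 1)) = 1
(2) = gcd((w - 8)*(w - 4), (w - 8)*(w - 2)) = w - 8
(3) = gcd((p + 4)*(p - 3*u), (p - 3*u)*(p + 7*u)) = p - 3*u
(4) = y + 2
(5) = gcd((v - 8)*(v - 3), (v - 6)*(v - 3)*(v + 6)) = v - 3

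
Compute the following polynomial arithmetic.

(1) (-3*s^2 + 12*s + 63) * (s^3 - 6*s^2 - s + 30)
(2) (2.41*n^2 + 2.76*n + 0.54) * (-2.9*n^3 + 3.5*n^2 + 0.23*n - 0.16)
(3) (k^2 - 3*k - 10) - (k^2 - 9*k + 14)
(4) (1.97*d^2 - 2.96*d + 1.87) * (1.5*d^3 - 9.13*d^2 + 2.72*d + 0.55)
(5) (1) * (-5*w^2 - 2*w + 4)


(1) = -3*s^5 + 30*s^4 - 6*s^3 - 480*s^2 + 297*s + 1890
(2) = -6.989*n^5 + 0.431*n^4 + 8.6483*n^3 + 2.1392*n^2 - 0.3174*n - 0.0864
(3) = 6*k - 24
(4) = 2.955*d^5 - 22.4261*d^4 + 35.1882*d^3 - 24.0408*d^2 + 3.4584*d + 1.0285
(5) = -5*w^2 - 2*w + 4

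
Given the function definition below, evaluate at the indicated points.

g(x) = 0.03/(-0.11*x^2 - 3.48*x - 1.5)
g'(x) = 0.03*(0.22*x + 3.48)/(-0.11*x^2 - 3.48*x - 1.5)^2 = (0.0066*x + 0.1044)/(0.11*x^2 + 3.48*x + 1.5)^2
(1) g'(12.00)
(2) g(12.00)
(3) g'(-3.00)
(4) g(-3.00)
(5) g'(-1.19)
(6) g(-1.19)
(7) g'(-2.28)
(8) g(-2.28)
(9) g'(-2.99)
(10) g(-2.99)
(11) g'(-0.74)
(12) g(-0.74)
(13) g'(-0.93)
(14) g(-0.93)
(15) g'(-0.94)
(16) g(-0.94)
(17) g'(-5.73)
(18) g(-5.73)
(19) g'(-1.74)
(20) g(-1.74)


(1) = 0.00
(2) = -0.00
(3) = 0.00
(4) = 0.00
(5) = 0.02
(6) = 0.01
(7) = 0.00
(8) = 0.01
(9) = 0.00
(10) = 0.00
(11) = 0.10
(12) = 0.03
(13) = 0.04
(14) = 0.02
(15) = 0.04
(16) = 0.02
(17) = 0.00
(18) = 0.00
(19) = 0.01
(20) = 0.01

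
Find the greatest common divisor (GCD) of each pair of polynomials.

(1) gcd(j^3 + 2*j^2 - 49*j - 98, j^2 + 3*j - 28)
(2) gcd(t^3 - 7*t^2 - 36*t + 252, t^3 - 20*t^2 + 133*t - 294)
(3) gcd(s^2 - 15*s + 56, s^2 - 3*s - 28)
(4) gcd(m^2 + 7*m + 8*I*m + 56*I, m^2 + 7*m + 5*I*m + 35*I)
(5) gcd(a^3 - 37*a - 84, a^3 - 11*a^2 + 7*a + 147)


(1) = gcd((j - 7)*(j + 2)*(j + 7), (j - 4)*(j + 7)) = j + 7
(2) = t^2 - 13*t + 42
(3) = gcd((s - 8)*(s - 7), (s - 7)*(s + 4)) = s - 7
(4) = gcd((m + 7)*(m + 8*I), (m + 7)*(m + 5*I)) = m + 7
(5) = gcd((a - 7)*(a + 3)*(a + 4), (a - 7)^2*(a + 3)) = a^2 - 4*a - 21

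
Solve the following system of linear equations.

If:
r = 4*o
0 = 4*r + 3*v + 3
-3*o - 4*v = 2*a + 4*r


Then:
a = 57/32 - 7*v/32
o = -3*v/16 - 3/16
r = -3*v/4 - 3/4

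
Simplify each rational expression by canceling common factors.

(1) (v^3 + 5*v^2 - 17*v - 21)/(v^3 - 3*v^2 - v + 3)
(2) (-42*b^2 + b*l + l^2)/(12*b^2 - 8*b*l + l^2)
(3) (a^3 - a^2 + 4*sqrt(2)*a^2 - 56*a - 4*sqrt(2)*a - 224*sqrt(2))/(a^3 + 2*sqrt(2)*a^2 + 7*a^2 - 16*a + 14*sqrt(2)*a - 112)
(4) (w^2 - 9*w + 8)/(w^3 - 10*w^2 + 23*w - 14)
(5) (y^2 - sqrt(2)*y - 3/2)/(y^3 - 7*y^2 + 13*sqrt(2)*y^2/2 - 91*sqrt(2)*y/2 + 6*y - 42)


(1) = (v + 7)/(v - 1)
(2) = (-7*b - l)/(2*b - l)
(3) = (a - 8)/(a - 2*sqrt(2))
(4) = (w - 8)/(w^2 - 9*w + 14)
(5) = (4*y - 6*sqrt(2))/(4*y^2 + y*(-28 + 24*sqrt(2)) - 168*sqrt(2))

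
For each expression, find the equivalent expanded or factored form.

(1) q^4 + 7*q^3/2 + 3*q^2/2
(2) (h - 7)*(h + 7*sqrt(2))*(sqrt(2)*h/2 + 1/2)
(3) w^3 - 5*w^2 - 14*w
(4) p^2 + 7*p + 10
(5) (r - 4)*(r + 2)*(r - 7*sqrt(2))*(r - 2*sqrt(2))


(1) = q^2*(q + 1/2)*(q + 3)
(2) = sqrt(2)*h^3/2 - 7*sqrt(2)*h^2/2 + 15*h^2/2 - 105*h/2 + 7*sqrt(2)*h/2 - 49*sqrt(2)/2
(3) = w*(w - 7)*(w + 2)
(4) = (p + 2)*(p + 5)
(5) = r^4 - 9*sqrt(2)*r^3 - 2*r^3 + 20*r^2 + 18*sqrt(2)*r^2 - 56*r + 72*sqrt(2)*r - 224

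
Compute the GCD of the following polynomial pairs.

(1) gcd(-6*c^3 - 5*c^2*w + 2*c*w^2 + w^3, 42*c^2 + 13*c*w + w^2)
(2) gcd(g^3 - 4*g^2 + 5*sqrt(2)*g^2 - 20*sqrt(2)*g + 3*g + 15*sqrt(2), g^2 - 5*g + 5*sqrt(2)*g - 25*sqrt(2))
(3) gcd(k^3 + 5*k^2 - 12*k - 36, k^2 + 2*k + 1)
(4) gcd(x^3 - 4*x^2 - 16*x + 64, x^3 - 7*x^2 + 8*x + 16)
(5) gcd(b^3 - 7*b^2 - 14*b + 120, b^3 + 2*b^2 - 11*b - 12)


(1) = gcd((-2*c + w)*(c + w)*(3*c + w), (6*c + w)*(7*c + w)) = 1
(2) = gcd((g - 3)*(g - 1)*(g + 5*sqrt(2)), (g - 5)*(g + 5*sqrt(2))) = g + 5*sqrt(2)
(3) = 1
(4) = x^2 - 8*x + 16
(5) = gcd((b - 6)*(b - 5)*(b + 4), (b - 3)*(b + 1)*(b + 4)) = b + 4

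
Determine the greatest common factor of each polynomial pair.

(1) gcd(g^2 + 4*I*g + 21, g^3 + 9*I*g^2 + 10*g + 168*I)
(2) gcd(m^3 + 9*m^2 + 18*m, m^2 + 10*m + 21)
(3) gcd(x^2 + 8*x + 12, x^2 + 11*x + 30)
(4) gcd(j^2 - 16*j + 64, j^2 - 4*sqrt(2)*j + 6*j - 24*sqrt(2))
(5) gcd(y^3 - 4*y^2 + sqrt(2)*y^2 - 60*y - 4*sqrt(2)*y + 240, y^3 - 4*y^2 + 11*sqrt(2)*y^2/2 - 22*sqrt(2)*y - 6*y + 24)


(1) = gcd((g - 3*I)*(g + 7*I), (g - 4*I)*(g + 6*I)*(g + 7*I)) = g + 7*I
(2) = m + 3
(3) = gcd((x + 2)*(x + 6), (x + 5)*(x + 6)) = x + 6
(4) = 1
(5) = gcd((y - 4)*(y - 5*sqrt(2))*(y + 6*sqrt(2)), (y - 4)*(y - sqrt(2)/2)*(y + 6*sqrt(2))) = y^2 + y*(-4 + 6*sqrt(2)) - 24*sqrt(2)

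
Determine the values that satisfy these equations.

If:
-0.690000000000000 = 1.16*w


Then:
w = -0.59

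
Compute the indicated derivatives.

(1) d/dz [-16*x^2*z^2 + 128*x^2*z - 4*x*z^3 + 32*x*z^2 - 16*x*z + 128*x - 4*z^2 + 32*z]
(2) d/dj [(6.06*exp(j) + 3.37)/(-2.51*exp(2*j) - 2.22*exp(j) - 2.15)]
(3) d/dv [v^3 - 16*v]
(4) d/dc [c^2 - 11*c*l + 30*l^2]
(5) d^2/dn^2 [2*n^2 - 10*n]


(1) = -32*x^2*z + 128*x^2 - 12*x*z^2 + 64*x*z - 16*x - 8*z + 32
(2) = (15.2106*exp(2*j) + 16.9174*exp(j) - 5.5476)*exp(j)/(6.3001*exp(4*j) + 11.1444*exp(3*j) + 15.7214*exp(2*j) + 9.546*exp(j) + 4.6225)
(3) = 3*v^2 - 16
(4) = 2*c - 11*l
(5) = 4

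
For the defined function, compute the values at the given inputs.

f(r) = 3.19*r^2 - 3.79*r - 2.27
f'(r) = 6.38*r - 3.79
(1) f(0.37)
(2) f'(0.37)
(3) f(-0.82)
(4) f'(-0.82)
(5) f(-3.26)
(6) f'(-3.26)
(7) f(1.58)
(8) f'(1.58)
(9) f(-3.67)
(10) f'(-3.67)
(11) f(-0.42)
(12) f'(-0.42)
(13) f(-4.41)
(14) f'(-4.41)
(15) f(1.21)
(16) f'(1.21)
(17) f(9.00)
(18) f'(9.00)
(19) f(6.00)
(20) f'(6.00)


(1) = -3.24
(2) = -1.43
(3) = 2.98
(4) = -9.02
(5) = 43.99
(6) = -24.59
(7) = -0.29
(8) = 6.29
(9) = 54.61
(10) = -27.20
(11) = -0.12
(12) = -6.47
(13) = 76.48
(14) = -31.93
(15) = -2.19
(16) = 3.93
(17) = 222.01
(18) = 53.63
(19) = 89.83
(20) = 34.49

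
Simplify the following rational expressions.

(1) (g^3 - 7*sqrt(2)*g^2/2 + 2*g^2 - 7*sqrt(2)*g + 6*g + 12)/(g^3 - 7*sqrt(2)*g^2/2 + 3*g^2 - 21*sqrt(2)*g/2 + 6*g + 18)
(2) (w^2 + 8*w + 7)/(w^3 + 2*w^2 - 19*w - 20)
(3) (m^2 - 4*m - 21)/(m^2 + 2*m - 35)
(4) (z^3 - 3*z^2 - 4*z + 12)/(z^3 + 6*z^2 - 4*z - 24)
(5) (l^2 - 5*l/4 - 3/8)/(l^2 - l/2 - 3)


(1) = (4*g + 8)/(4*g + 12)
(2) = (w + 7)/(w^2 + w - 20)
(3) = (m^2 - 4*m - 21)/(m^2 + 2*m - 35)
(4) = (z - 3)/(z + 6)
(5) = (8*l^2 - 10*l - 3)/(8*l^2 - 4*l - 24)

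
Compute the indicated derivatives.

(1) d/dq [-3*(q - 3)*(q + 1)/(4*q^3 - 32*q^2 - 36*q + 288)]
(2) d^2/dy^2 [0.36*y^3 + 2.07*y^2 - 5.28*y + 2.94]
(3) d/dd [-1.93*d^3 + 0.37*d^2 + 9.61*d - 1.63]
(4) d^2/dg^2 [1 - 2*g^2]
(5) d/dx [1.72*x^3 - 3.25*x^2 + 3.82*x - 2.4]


(1) = 3*(q^2 + 2*q + 19)/(4*(q^4 - 10*q^3 - 23*q^2 + 240*q + 576))
(2) = 2.16*y + 4.14
(3) = -5.79*d^2 + 0.74*d + 9.61
(4) = -4
(5) = 5.16*x^2 - 6.5*x + 3.82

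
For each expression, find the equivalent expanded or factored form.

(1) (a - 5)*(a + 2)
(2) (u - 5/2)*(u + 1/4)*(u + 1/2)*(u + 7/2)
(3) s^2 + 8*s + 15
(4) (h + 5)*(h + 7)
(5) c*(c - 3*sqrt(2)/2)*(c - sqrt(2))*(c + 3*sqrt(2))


(1) = a^2 - 3*a - 10
(2) = u^4 + 7*u^3/4 - 63*u^2/8 - 103*u/16 - 35/32
(3) = (s + 3)*(s + 5)
(4) = h^2 + 12*h + 35
(5) = c^4 + sqrt(2)*c^3/2 - 12*c^2 + 9*sqrt(2)*c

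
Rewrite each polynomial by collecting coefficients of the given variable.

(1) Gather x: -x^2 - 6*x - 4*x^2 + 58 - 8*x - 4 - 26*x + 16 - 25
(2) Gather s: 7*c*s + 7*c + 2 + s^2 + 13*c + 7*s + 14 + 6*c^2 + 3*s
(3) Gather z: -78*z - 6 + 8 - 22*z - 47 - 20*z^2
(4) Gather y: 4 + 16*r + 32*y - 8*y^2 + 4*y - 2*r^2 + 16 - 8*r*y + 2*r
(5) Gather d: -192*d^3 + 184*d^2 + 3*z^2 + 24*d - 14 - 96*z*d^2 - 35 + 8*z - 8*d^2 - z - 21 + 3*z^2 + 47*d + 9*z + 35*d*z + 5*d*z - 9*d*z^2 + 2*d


(1) = -5*x^2 - 40*x + 45
(2) = 6*c^2 + 20*c + s^2 + s*(7*c + 10) + 16
(3) = -20*z^2 - 100*z - 45
(4) = -2*r^2 + 18*r - 8*y^2 + y*(36 - 8*r) + 20
(5) = -192*d^3 + d^2*(176 - 96*z) + d*(-9*z^2 + 40*z + 73) + 6*z^2 + 16*z - 70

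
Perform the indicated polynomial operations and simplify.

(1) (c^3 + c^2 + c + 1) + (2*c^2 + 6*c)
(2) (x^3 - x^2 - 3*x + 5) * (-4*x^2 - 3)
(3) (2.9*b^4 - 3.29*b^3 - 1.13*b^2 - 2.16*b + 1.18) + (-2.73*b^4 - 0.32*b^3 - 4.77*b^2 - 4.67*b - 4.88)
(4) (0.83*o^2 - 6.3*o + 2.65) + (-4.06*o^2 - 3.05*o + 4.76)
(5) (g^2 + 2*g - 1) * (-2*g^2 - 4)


(1) = c^3 + 3*c^2 + 7*c + 1
(2) = -4*x^5 + 4*x^4 + 9*x^3 - 17*x^2 + 9*x - 15
(3) = 0.17*b^4 - 3.61*b^3 - 5.9*b^2 - 6.83*b - 3.7
(4) = -3.23*o^2 - 9.35*o + 7.41
(5) = -2*g^4 - 4*g^3 - 2*g^2 - 8*g + 4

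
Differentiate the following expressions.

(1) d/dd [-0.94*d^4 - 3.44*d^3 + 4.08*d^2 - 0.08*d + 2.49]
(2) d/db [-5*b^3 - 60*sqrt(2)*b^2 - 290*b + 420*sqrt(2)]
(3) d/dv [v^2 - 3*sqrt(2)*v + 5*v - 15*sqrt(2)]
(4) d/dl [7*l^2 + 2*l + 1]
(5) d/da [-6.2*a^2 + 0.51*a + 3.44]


(1) = -3.76*d^3 - 10.32*d^2 + 8.16*d - 0.08
(2) = -15*b^2 - 120*sqrt(2)*b - 290
(3) = 2*v - 3*sqrt(2) + 5
(4) = 14*l + 2
(5) = 0.51 - 12.4*a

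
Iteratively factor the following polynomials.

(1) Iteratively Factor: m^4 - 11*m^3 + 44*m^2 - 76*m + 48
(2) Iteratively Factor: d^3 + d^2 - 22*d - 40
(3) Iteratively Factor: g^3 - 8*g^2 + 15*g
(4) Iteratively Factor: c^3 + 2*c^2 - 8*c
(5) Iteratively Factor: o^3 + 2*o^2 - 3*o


(1) = (m - 4)*(m^3 - 7*m^2 + 16*m - 12) = (m - 4)*(m - 3)*(m^2 - 4*m + 4) = (m - 4)*(m - 3)*(m - 2)*(m - 2)
(2) = (d + 4)*(d^2 - 3*d - 10) = (d - 5)*(d + 4)*(d + 2)
(3) = (g)*(g^2 - 8*g + 15) = g*(g - 5)*(g - 3)
(4) = (c)*(c^2 + 2*c - 8) = c*(c + 4)*(c - 2)
(5) = (o + 3)*(o^2 - o) = o*(o + 3)*(o - 1)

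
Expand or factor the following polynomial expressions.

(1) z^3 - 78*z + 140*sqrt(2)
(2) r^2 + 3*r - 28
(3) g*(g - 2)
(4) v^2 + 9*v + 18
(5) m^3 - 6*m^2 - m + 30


(1) = (z - 5*sqrt(2))*(z - 2*sqrt(2))*(z + 7*sqrt(2))
(2) = (r - 4)*(r + 7)
(3) = g^2 - 2*g
(4) = (v + 3)*(v + 6)
(5) = (m - 5)*(m - 3)*(m + 2)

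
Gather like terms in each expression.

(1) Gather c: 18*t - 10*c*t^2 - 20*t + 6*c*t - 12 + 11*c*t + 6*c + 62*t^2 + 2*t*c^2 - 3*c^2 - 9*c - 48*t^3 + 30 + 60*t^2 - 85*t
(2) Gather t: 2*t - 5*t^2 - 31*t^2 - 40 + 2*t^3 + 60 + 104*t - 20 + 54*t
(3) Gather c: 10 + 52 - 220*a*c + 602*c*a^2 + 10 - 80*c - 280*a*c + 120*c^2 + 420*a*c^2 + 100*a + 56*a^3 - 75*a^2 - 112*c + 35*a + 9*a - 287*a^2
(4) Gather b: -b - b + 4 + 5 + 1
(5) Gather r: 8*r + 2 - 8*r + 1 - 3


(1) = c^2*(2*t - 3) + c*(-10*t^2 + 17*t - 3) - 48*t^3 + 122*t^2 - 87*t + 18
(2) = 2*t^3 - 36*t^2 + 160*t
(3) = 56*a^3 - 362*a^2 + 144*a + c^2*(420*a + 120) + c*(602*a^2 - 500*a - 192) + 72
(4) = 10 - 2*b
(5) = 0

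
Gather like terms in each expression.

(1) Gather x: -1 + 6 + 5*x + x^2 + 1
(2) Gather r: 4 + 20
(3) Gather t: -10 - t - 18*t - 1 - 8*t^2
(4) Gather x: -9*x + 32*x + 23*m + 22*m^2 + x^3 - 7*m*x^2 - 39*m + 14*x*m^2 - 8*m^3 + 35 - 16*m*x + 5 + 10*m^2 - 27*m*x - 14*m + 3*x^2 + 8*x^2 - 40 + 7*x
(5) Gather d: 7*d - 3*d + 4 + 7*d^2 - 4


(1) = x^2 + 5*x + 6
(2) = 24
(3) = -8*t^2 - 19*t - 11
(4) = -8*m^3 + 32*m^2 - 30*m + x^3 + x^2*(11 - 7*m) + x*(14*m^2 - 43*m + 30)
(5) = 7*d^2 + 4*d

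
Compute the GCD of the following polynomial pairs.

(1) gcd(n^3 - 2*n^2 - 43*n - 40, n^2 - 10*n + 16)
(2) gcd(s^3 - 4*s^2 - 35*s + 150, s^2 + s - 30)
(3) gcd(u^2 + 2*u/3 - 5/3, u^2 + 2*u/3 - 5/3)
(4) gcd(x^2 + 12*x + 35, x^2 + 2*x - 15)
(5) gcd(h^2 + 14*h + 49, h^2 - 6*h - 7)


(1) = n - 8
(2) = s^2 + s - 30
(3) = u^2 + 2*u/3 - 5/3
(4) = x + 5
(5) = 1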